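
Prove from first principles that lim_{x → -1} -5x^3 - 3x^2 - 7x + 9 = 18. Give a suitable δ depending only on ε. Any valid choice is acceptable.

δ = min(2, ε/60)

Fix ε > 0. We want δ > 0 such that 0 < |x + 1| < δ implies |(-5x^3 - 3x^2 - 7x + 9) − 18| < ε.
(-5x^3 - 3x^2 - 7x + 9) − 18 = -5x^3 - 3x^2 - 7x - 9 = (x + 1)(-5x^2 + 2x - 9).
So |(-5x^3 - 3x^2 - 7x + 9) − 18| = |x + 1|·|-5x^2 + 2x - 9|.
Require δ ≤ 2. Then |x + 1| < 2 gives |x| < 3, and by the triangle inequality |-5x^2 + 2x - 9| ≤ 5·3^2 + 2·3 + 9 = 60.
Hence |(-5x^3 - 3x^2 - 7x + 9) − 18| ≤ 60|x + 1| < ε provided |x + 1| < ε/60.
Choosing δ = min(2, ε/60) ensures both conditions, hence |(-5x^3 - 3x^2 - 7x + 9) − 18| < ε.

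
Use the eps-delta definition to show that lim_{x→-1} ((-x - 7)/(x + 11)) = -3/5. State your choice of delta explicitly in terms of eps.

delta = min(5, (25/2)eps)

Suppose eps > 0. We want delta > 0 with 0 < |x + 1| < delta ⇒ |(-x - 7)/(x + 11) + 3/5| < eps.
Combining over a common denominator, (-x - 7)/(x + 11) + 3/5 = [(-x - 7)·10 − (-6)·(x + 11)] / [10·(x + 11)] = -4(x + 1) / (10(x + 11)).
So |(-x - 7)/(x + 11) + 3/5| = 4|x + 1| / (10·|x + 11|).
Require delta ≤ 5, so |x + 11| ≥ |10| − |x + 1| > 10 − 5 = 5.
Hence |(-x - 7)/(x + 11) + 3/5| < 4|x + 1|/(10·5) = (2/25)|x + 1|, which is < eps once |x + 1| < (25/2)eps.
Take delta = min(5, (25/2)eps). Then 0 < |x + 1| < delta forces both bounds, so |(-x - 7)/(x + 11) + 3/5| < eps.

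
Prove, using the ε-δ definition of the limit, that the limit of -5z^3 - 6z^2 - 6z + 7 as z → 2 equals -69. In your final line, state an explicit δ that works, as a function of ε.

δ = min(1, ε/131)

Suppose ε > 0. We want δ > 0 such that 0 < |z − 2| < δ implies |(-5z^3 - 6z^2 - 6z + 7) + 69| < ε.
(-5z^3 - 6z^2 - 6z + 7) + 69 = -5z^3 - 6z^2 - 6z + 76 = (z − 2)(-5z^2 - 16z - 38).
So |(-5z^3 - 6z^2 - 6z + 7) + 69| = |z − 2|·|-5z^2 - 16z - 38|.
Assume first that |z − 2| < 1, so |z| < 3. Then |-5z^2 - 16z - 38| ≤ 5·3^2 + 16·3 + 38 = 131.
Hence |(-5z^3 - 6z^2 - 6z + 7) + 69| ≤ 131|z − 2| < ε provided |z − 2| < ε/131.
Choosing δ = min(1, ε/131) ensures both conditions, hence |(-5z^3 - 6z^2 - 6z + 7) + 69| < ε.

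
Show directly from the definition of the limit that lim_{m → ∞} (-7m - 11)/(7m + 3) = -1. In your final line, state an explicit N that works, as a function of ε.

Let ε > 0. For m ≥ 1, |(-7m - 11)/(7m + 3) + 1| = |-56|/(7(7m + 3)) = 56/(7(7m + 3)).
Since 7m + 3 ≥ 7m for m ≥ 1, this is ≤ 56/(7·7m) = (8/7)/m.
So |(-7m - 11)/(7m + 3) + 1| < ε whenever m > (8/7)/ε.
Take N = (8/7)/ε. If m > N then |(-7m - 11)/(7m + 3) + 1| ≤ (8/7)/m < ε.

N = (8/7)/ε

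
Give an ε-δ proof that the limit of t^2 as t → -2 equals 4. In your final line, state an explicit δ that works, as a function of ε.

δ = min(2, ε/6)

Let ε > 0. We seek δ > 0 with 0 < |t + 2| < δ ⇒ |t^2 − 4| < ε.
Factor: t^2 − 4 = (t + 2)(t - 2), so |t^2 − 4| = |t + 2|·|t - 2|.
Impose δ ≤ 2 so that |t| < 4; then |t - 2| ≤ 6.
Hence |t^2 − 4| ≤ 6|t + 2|, which is < ε once |t + 2| < ε/6.
Take δ = min(2, ε/6). If 0 < |t + 2| < δ then both bounds hold and |t^2 − 4| ≤ 6|t + 2| < 6·(ε/6) = ε.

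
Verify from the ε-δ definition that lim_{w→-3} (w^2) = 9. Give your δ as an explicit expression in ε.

δ = min(1, ε/7)

Let ε > 0. We seek δ > 0 with 0 < |w + 3| < δ ⇒ |w^2 − 9| < ε.
Factor: w^2 − 9 = (w + 3)(w - 3), so |w^2 − 9| = |w + 3|·|w - 3|.
Restrict δ ≤ 1. Then |w + 3| < 1 gives |w| < 4, so by the triangle inequality |w - 3| ≤ 4 + 3 = 7.
Hence |w^2 − 9| ≤ 7|w + 3|, which is < ε once |w + 3| < ε/7.
Take δ = min(1, ε/7). If 0 < |w + 3| < δ then both bounds hold and |w^2 − 9| ≤ 7|w + 3| < 7·(ε/7) = ε.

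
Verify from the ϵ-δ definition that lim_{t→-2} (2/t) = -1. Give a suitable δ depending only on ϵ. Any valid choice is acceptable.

Suppose ϵ > 0. We seek δ > 0 such that 0 < |t + 2| < δ implies |2/t + 1| < ϵ.
|2/t + 1| = 2·|-2 − t|/(2·|t|) = 2|t + 2|/(2|t|).
Require δ ≤ 1 so that |t| > 2 − 1 = 1, hence 2|t| > 2.
Then |2/t + 1| < 2|t + 2|/2, which is < ϵ when |t + 2| < ϵ.
Take δ = min(1, ϵ). Then 0 < |t + 2| < δ gives both |t + 2| < 1 and |t + 2| < ϵ, so |2/t + 1| < ϵ.

δ = min(1, ϵ)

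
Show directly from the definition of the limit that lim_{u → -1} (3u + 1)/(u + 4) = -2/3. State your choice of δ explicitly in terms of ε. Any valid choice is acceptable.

δ = min(3/2, (9/22)ε)

Fix ε > 0. We want δ > 0 with 0 < |u + 1| < δ ⇒ |(3u + 1)/(u + 4) + 2/3| < ε.
Combining over a common denominator, (3u + 1)/(u + 4) + 2/3 = [(3u + 1)·3 − (-2)·(u + 4)] / [3·(u + 4)] = 11(u + 1) / (3(u + 4)).
So |(3u + 1)/(u + 4) + 2/3| = 11|u + 1| / (3·|u + 4|).
Restrict δ ≤ 3/2. Then |u + 1| < 3/2 gives |u + 4| = |(u + 1) + 3| ≥ 3 − 3/2 = 3/2.
Hence |(3u + 1)/(u + 4) + 2/3| < 11|u + 1|/(3·(3/2)) = (22/9)|u + 1|, which is < ε once |u + 1| < (9/22)ε.
Take δ = min(3/2, (9/22)ε). Then 0 < |u + 1| < δ forces both bounds, so |(3u + 1)/(u + 4) + 2/3| < ε.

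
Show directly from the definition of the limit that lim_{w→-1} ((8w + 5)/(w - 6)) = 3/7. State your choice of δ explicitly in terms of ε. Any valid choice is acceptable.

Let ε > 0 be given. We want δ > 0 with 0 < |w + 1| < δ ⇒ |(8w + 5)/(w - 6) − (3/7)| < ε.
Combining over a common denominator, (8w + 5)/(w - 6) − (3/7) = [(8w + 5)·(-7) − (-3)·(w - 6)] / [(-7)·(w - 6)] = -53(w + 1) / ((-7)(w - 6)).
So |(8w + 5)/(w - 6) − (3/7)| = 53|w + 1| / (7·|w − 6|).
Restrict δ ≤ 7/2. Then |w + 1| < 7/2 gives |w − 6| = |(w + 1) + (-7)| ≥ 7 − 7/2 = 7/2.
Hence |(8w + 5)/(w - 6) − (3/7)| < 53|w + 1|/(7·(7/2)) = (106/49)|w + 1|, which is < ε once |w + 1| < (49/106)ε.
Take δ = min(7/2, (49/106)ε). Then 0 < |w + 1| < δ forces both bounds, so |(8w + 5)/(w - 6) − (3/7)| < ε.

δ = min(7/2, (49/106)ε)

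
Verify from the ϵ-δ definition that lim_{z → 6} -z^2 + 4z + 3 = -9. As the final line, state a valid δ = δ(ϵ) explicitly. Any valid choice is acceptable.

Fix ϵ > 0. We want δ > 0 such that 0 < |z − 6| < δ implies |(-z^2 + 4z + 3) + 9| < ϵ.
(-z^2 + 4z + 3) + 9 = -z^2 + 4z + 12 = (z − 6)(-z - 2).
So |(-z^2 + 4z + 3) + 9| = |z − 6|·|-z - 2|.
Require δ ≤ 1. Then |z − 6| < 1 gives |z| < 7, and by the triangle inequality |-z - 2| ≤ 7 + 2 = 9.
Hence |(-z^2 + 4z + 3) + 9| ≤ 9|z − 6| < ϵ provided |z − 6| < ϵ/9.
Choosing δ = min(1, ϵ/9) ensures both conditions, hence |(-z^2 + 4z + 3) + 9| < ϵ.

δ = min(1, ϵ/9)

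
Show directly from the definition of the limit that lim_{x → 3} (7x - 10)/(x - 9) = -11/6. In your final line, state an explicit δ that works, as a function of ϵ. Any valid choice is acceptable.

Fix ϵ > 0. We want δ > 0 with 0 < |x − 3| < δ ⇒ |(7x - 10)/(x - 9) + 11/6| < ϵ.
Combining over a common denominator, (7x - 10)/(x - 9) + 11/6 = [(7x - 10)·(-6) − 11·(x - 9)] / [(-6)·(x - 9)] = -53(x − 3) / ((-6)(x - 9)).
So |(7x - 10)/(x - 9) + 11/6| = 53|x − 3| / (6·|x − 9|).
Require δ ≤ 3, so |x − 9| ≥ |-6| − |x − 3| > 6 − 3 = 3.
Hence |(7x - 10)/(x - 9) + 11/6| < 53|x − 3|/(6·3) = (53/18)|x − 3|, which is < ϵ once |x − 3| < (18/53)ϵ.
Take δ = min(3, (18/53)ϵ). Then 0 < |x − 3| < δ forces both bounds, so |(7x - 10)/(x - 9) + 11/6| < ϵ.

δ = min(3, (18/53)ϵ)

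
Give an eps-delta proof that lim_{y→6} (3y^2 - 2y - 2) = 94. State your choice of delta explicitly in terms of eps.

delta = min(1, eps/37)

Fix eps > 0. We want delta > 0 such that 0 < |y − 6| < delta implies |(3y^2 - 2y - 2) − 94| < eps.
(3y^2 - 2y - 2) − 94 = 3y^2 - 2y - 96 = (y − 6)(3y + 16).
So |(3y^2 - 2y - 2) − 94| = |y − 6|·|3y + 16|.
Assume first that |y − 6| < 1, so |y| < 7. Then |3y + 16| ≤ 3·7 + 16 = 37.
Hence |(3y^2 - 2y - 2) − 94| ≤ 37|y − 6| < eps provided |y − 6| < eps/37.
Choosing delta = min(1, eps/37) ensures both conditions, hence |(3y^2 - 2y - 2) − 94| < eps.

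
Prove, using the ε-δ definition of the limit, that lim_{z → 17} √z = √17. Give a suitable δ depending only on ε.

δ = min(17, √17·ε)

Let ε > 0 be given. We want δ > 0 such that 0 < |z − 17| < δ implies |√z − √17| < ε.
Multiplying by the conjugate, |√z − √17| = |z − 17|/(√z + √17).
Restrict δ ≤ 17 so that |z − 17| < 17 forces z > 0, and then √z + √17 > √17.
Hence |√z − √17| < |z − 17|/√17, which is < ε once |z − 17| < √17·ε.
Take δ = min(17, √17·ε). If 0 < |z − 17| < δ then z > 0 and |√z − √17| < |z − 17|/√17 < ε.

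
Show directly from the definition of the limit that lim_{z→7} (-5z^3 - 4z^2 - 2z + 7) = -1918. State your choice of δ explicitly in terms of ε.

δ = min(2, ε/1031)

Fix ε > 0. We want δ > 0 such that 0 < |z − 7| < δ implies |(-5z^3 - 4z^2 - 2z + 7) + 1918| < ε.
(-5z^3 - 4z^2 - 2z + 7) + 1918 = -5z^3 - 4z^2 - 2z + 1925 = (z − 7)(-5z^2 - 39z - 275).
So |(-5z^3 - 4z^2 - 2z + 7) + 1918| = |z − 7|·|-5z^2 - 39z - 275|.
Assume first that |z − 7| < 2, so |z| < 9. Then |-5z^2 - 39z - 275| ≤ 5·9^2 + 39·9 + 275 = 1031.
Hence |(-5z^3 - 4z^2 - 2z + 7) + 1918| ≤ 1031|z − 7| < ε provided |z − 7| < ε/1031.
Take δ = min(2, ε/1031). Then 0 < |z − 7| < δ gives both |z − 7| < 2 and |z − 7| < ε/1031, so |(-5z^3 - 4z^2 - 2z + 7) + 1918| < ε.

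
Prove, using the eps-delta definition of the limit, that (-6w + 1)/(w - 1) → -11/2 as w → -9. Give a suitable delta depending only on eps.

delta = min(5, 10eps)

Suppose eps > 0. We want delta > 0 with 0 < |w + 9| < delta ⇒ |(-6w + 1)/(w - 1) + 11/2| < eps.
Combining over a common denominator, (-6w + 1)/(w - 1) + 11/2 = [(-6w + 1)·(-10) − 55·(w - 1)] / [(-10)·(w - 1)] = 5(w + 9) / ((-10)(w - 1)).
So |(-6w + 1)/(w - 1) + 11/2| = 5|w + 9| / (10·|w − 1|).
Restrict delta ≤ 5. Then |w + 9| < 5 gives |w − 1| = |(w + 9) + (-10)| ≥ 10 − 5 = 5.
Hence |(-6w + 1)/(w - 1) + 11/2| < 5|w + 9|/(10·5) = (1/10)|w + 9|, which is < eps once |w + 9| < 10eps.
Take delta = min(5, 10eps). Then 0 < |w + 9| < delta forces both bounds, so |(-6w + 1)/(w - 1) + 11/2| < eps.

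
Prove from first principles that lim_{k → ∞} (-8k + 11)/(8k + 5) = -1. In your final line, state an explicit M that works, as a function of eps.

Suppose eps > 0. For k ≥ 1, |(-8k + 11)/(8k + 5) + 1| = |128|/(8(8k + 5)) = 128/(8(8k + 5)).
Since 8k + 5 ≥ 8k for k ≥ 1, this is ≤ 128/(8·8k) = 2/k.
So |(-8k + 11)/(8k + 5) + 1| < eps whenever k > 2/eps.
Take M = 2/eps. If k > M then |(-8k + 11)/(8k + 5) + 1| ≤ 2/k < eps.

M = 2/eps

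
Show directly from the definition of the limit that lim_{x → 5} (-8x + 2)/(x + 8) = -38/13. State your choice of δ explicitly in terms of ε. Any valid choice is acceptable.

δ = min(13/2, (169/132)ε)

Let ε > 0. We want δ > 0 with 0 < |x − 5| < δ ⇒ |(-8x + 2)/(x + 8) + 38/13| < ε.
Combining over a common denominator, (-8x + 2)/(x + 8) + 38/13 = [(-8x + 2)·13 − (-38)·(x + 8)] / [13·(x + 8)] = -66(x − 5) / (13(x + 8)).
So |(-8x + 2)/(x + 8) + 38/13| = 66|x − 5| / (13·|x + 8|).
Require δ ≤ 13/2, so |x + 8| ≥ |13| − |x − 5| > 13 − 13/2 = 13/2.
Hence |(-8x + 2)/(x + 8) + 38/13| < 66|x − 5|/(13·(13/2)) = (132/169)|x − 5|, which is < ε once |x − 5| < (169/132)ε.
Take δ = min(13/2, (169/132)ε). Then 0 < |x − 5| < δ forces both bounds, so |(-8x + 2)/(x + 8) + 38/13| < ε.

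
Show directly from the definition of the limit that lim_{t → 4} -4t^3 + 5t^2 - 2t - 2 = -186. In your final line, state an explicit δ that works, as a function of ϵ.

Fix ϵ > 0. We want δ > 0 such that 0 < |t − 4| < δ implies |(-4t^3 + 5t^2 - 2t - 2) + 186| < ϵ.
(-4t^3 + 5t^2 - 2t - 2) + 186 = -4t^3 + 5t^2 - 2t + 184 = (t − 4)(-4t^2 - 11t - 46).
So |(-4t^3 + 5t^2 - 2t - 2) + 186| = |t − 4|·|-4t^2 - 11t - 46|.
Assume first that |t − 4| < 2, so |t| < 6. Then |-4t^2 - 11t - 46| ≤ 4·6^2 + 11·6 + 46 = 256.
Hence |(-4t^3 + 5t^2 - 2t - 2) + 186| ≤ 256|t − 4| < ϵ provided |t − 4| < ϵ/256.
Choosing δ = min(2, ϵ/256) ensures both conditions, hence |(-4t^3 + 5t^2 - 2t - 2) + 186| < ϵ.

δ = min(2, ϵ/256)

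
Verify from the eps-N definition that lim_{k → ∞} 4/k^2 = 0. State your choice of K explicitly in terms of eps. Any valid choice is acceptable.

Fix eps > 0. For k ≥ 1, |4/k^2 − 0| = 4/k^2.
4/k^2 < eps ⇔ k^2 > 4/eps ⇔ k > (4/eps)^{1/2}.
Take K = (4/eps)^{1/2}. Then k > K implies 4/k^2 < eps.

K = (4/eps)^{1/2}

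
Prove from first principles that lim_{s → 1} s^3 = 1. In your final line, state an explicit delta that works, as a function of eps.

delta = min(1, eps/7)

Fix eps > 0. We seek delta > 0 with 0 < |s − 1| < delta ⇒ |s^3 − 1| < eps.
Factor: s^3 − 1 = (s − 1)(s^2 + s + 1), so |s^3 − 1| = |s − 1|·|s^2 + s + 1|.
Restrict delta ≤ 1. Then |s − 1| < 1 gives |s| < 2, so by the triangle inequality |s^2 + s + 1| ≤ 2^2 + 2 + 1 = 7.
Hence |s^3 − 1| ≤ 7|s − 1|, which is < eps once |s − 1| < eps/7.
Take delta = min(1, eps/7). If 0 < |s − 1| < delta then both bounds hold and |s^3 − 1| ≤ 7|s − 1| < 7·(eps/7) = eps.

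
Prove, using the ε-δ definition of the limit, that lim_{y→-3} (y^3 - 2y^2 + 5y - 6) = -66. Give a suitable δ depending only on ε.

Let ε > 0. We want δ > 0 such that 0 < |y + 3| < δ implies |(y^3 - 2y^2 + 5y - 6) + 66| < ε.
(y^3 - 2y^2 + 5y - 6) + 66 = y^3 - 2y^2 + 5y + 60 = (y + 3)(y^2 - 5y + 20).
So |(y^3 - 2y^2 + 5y - 6) + 66| = |y + 3|·|y^2 - 5y + 20|.
Assume first that |y + 3| < 1, so |y| < 4. Then |y^2 - 5y + 20| ≤ 4^2 + 5·4 + 20 = 56.
Hence |(y^3 - 2y^2 + 5y - 6) + 66| ≤ 56|y + 3| < ε provided |y + 3| < ε/56.
Take δ = min(1, ε/56). Then 0 < |y + 3| < δ gives both |y + 3| < 1 and |y + 3| < ε/56, so |(y^3 - 2y^2 + 5y - 6) + 66| < ε.

δ = min(1, ε/56)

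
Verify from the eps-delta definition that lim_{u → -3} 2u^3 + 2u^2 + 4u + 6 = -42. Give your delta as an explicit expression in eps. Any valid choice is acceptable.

Let eps > 0 be given. We want delta > 0 such that 0 < |u + 3| < delta implies |(2u^3 + 2u^2 + 4u + 6) + 42| < eps.
(2u^3 + 2u^2 + 4u + 6) + 42 = 2u^3 + 2u^2 + 4u + 48 = (u + 3)(2u^2 - 4u + 16).
So |(2u^3 + 2u^2 + 4u + 6) + 42| = |u + 3|·|2u^2 - 4u + 16|.
Require delta ≤ 1. Then |u + 3| < 1 gives |u| < 4, and by the triangle inequality |2u^2 - 4u + 16| ≤ 2·4^2 + 4·4 + 16 = 64.
Hence |(2u^3 + 2u^2 + 4u + 6) + 42| ≤ 64|u + 3| < eps provided |u + 3| < eps/64.
Choosing delta = min(1, eps/64) ensures both conditions, hence |(2u^3 + 2u^2 + 4u + 6) + 42| < eps.

delta = min(1, eps/64)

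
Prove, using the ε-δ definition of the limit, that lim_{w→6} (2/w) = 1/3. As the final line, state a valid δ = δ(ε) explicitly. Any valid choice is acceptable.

Let ε > 0 be given. We seek δ > 0 such that 0 < |w − 6| < δ implies |2/w − (1/3)| < ε.
|2/w − (1/3)| = 2·|6 − w|/(6·|w|) = 2|w − 6|/(6|w|).
Require δ ≤ 3 so that |w| > 6 − 3 = 3, hence 6|w| > 18.
Then |2/w − (1/3)| < 2|w − 6|/18, which is < ε when |w − 6| < 9ε.
Take δ = min(3, 9ε). Then 0 < |w − 6| < δ gives both |w − 6| < 3 and |w − 6| < 9ε, so |2/w − (1/3)| < ε.

δ = min(3, 9ε)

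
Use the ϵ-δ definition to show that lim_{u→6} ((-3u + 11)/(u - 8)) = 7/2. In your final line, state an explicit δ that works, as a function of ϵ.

Suppose ϵ > 0. We want δ > 0 with 0 < |u − 6| < δ ⇒ |(-3u + 11)/(u - 8) − (7/2)| < ϵ.
Combining over a common denominator, (-3u + 11)/(u - 8) − (7/2) = [(-3u + 11)·(-2) − (-7)·(u - 8)] / [(-2)·(u - 8)] = 13(u − 6) / ((-2)(u - 8)).
So |(-3u + 11)/(u - 8) − (7/2)| = 13|u − 6| / (2·|u − 8|).
Require δ ≤ 1, so |u − 8| ≥ |-2| − |u − 6| > 2 − 1 = 1.
Hence |(-3u + 11)/(u - 8) − (7/2)| < 13|u − 6|/(2·1) = (13/2)|u − 6|, which is < ϵ once |u − 6| < (2/13)ϵ.
Take δ = min(1, (2/13)ϵ). Then 0 < |u − 6| < δ forces both bounds, so |(-3u + 11)/(u - 8) − (7/2)| < ϵ.

δ = min(1, (2/13)ϵ)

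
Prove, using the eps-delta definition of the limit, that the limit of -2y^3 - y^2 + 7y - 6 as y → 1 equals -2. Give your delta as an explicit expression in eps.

delta = min(1, eps/18)

Fix eps > 0. We want delta > 0 such that 0 < |y − 1| < delta implies |(-2y^3 - y^2 + 7y - 6) + 2| < eps.
(-2y^3 - y^2 + 7y - 6) + 2 = -2y^3 - y^2 + 7y - 4 = (y − 1)(-2y^2 - 3y + 4).
So |(-2y^3 - y^2 + 7y - 6) + 2| = |y − 1|·|-2y^2 - 3y + 4|.
Require delta ≤ 1. Then |y − 1| < 1 gives |y| < 2, and by the triangle inequality |-2y^2 - 3y + 4| ≤ 2·2^2 + 3·2 + 4 = 18.
Hence |(-2y^3 - y^2 + 7y - 6) + 2| ≤ 18|y − 1| < eps provided |y − 1| < eps/18.
Take delta = min(1, eps/18). Then 0 < |y − 1| < delta gives both |y − 1| < 1 and |y − 1| < eps/18, so |(-2y^3 - y^2 + 7y - 6) + 2| < eps.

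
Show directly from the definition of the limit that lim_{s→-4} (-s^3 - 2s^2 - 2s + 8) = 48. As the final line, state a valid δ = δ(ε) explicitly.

δ = min(1, ε/45)

Fix ε > 0. We want δ > 0 such that 0 < |s + 4| < δ implies |(-s^3 - 2s^2 - 2s + 8) − 48| < ε.
(-s^3 - 2s^2 - 2s + 8) − 48 = -s^3 - 2s^2 - 2s - 40 = (s + 4)(-s^2 + 2s - 10).
So |(-s^3 - 2s^2 - 2s + 8) − 48| = |s + 4|·|-s^2 + 2s - 10|.
Assume first that |s + 4| < 1, so |s| < 5. Then |-s^2 + 2s - 10| ≤ 5^2 + 2·5 + 10 = 45.
Hence |(-s^3 - 2s^2 - 2s + 8) − 48| ≤ 45|s + 4| < ε provided |s + 4| < ε/45.
Take δ = min(1, ε/45). Then 0 < |s + 4| < δ gives both |s + 4| < 1 and |s + 4| < ε/45, so |(-s^3 - 2s^2 - 2s + 8) − 48| < ε.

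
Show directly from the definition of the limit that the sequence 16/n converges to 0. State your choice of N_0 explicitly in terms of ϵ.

N_0 = 16/ϵ

Fix ϵ > 0. For n ≥ 1, |16/n − 0| = 16/(n) ≤ 16/n.
We need 16/n < ϵ, i.e. n > 16/ϵ.
Take N_0 = 16/ϵ. If n > N_0 then |16/n| ≤ 16/n < ϵ.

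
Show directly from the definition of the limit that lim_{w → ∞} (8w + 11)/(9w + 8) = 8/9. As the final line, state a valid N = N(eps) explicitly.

N = (35/81)/eps

Let eps > 0 be given. We seek N > 0 such that w > N implies |(8w + 11)/(9w + 8) − (8/9)| < eps.
(8w + 11)/(9w + 8) − (8/9) = (9(8w + 11) − 8(9w + 8)) / (9(9w + 8)) = 35/(9(9w + 8)).
For w > 0 we have 9w + 8 > 9w, so |(8w + 11)/(9w + 8) − (8/9)| = 35/(9(9w + 8)) < 35/(9·9w) = (35/81)/w.
Thus |(8w + 11)/(9w + 8) − (8/9)| < eps whenever w > (35/81)/eps.
Take N = (35/81)/eps. If w > N then |(8w + 11)/(9w + 8) − (8/9)| < (35/81)/w < eps.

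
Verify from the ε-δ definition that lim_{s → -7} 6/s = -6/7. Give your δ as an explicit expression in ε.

Fix ε > 0. We seek δ > 0 such that 0 < |s + 7| < δ implies |6/s + 6/7| < ε.
|6/s + 6/7| = 6·|-7 − s|/(7·|s|) = 6|s + 7|/(7|s|).
Require δ ≤ 7/2 so that |s| > 7 − 7/2 = 7/2, hence 7|s| > 49/2.
Then |6/s + 6/7| < 6|s + 7|/(49/2), which is < ε when |s + 7| < (49/12)ε.
Take δ = min(7/2, (49/12)ε). Then 0 < |s + 7| < δ gives both |s + 7| < 7/2 and |s + 7| < (49/12)ε, so |6/s + 6/7| < ε.

δ = min(7/2, (49/12)ε)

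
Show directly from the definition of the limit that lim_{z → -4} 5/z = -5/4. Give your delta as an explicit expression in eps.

Suppose eps > 0. We seek delta > 0 such that 0 < |z + 4| < delta implies |5/z + 5/4| < eps.
|5/z + 5/4| = 5·|-4 − z|/(4·|z|) = 5|z + 4|/(4|z|).
Restrict delta ≤ 2. Then |z + 4| < 2 gives |z| > 2, so 4|z| > 8.
Then |5/z + 5/4| < 5|z + 4|/8, which is < eps when |z + 4| < (8/5)eps.
Take delta = min(2, (8/5)eps). Then 0 < |z + 4| < delta gives both |z + 4| < 2 and |z + 4| < (8/5)eps, so |5/z + 5/4| < eps.

delta = min(2, (8/5)eps)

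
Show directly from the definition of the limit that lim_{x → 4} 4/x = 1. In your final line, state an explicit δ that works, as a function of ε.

Suppose ε > 0. We seek δ > 0 such that 0 < |x − 4| < δ implies |4/x − 1| < ε.
|4/x − 1| = 4·|4 − x|/(4·|x|) = 4|x − 4|/(4|x|).
Require δ ≤ 2 so that |x| > 4 − 2 = 2, hence 4|x| > 8.
Then |4/x − 1| < 4|x − 4|/8, which is < ε when |x − 4| < 2ε.
Take δ = min(2, 2ε). Then 0 < |x − 4| < δ gives both |x − 4| < 2 and |x − 4| < 2ε, so |4/x − 1| < ε.

δ = min(2, 2ε)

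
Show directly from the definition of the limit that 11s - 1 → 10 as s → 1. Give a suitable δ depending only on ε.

Fix ε > 0. We need δ > 0 so that 0 < |s − 1| < δ implies |(11s - 1) − 10| < ε.
Since (11s - 1) − 10 = 11(s − 1), we have |(11s - 1) − 10| = 11|s − 1|.
Thus it suffices that |s − 1| < ε/11.
Take δ = ε/11. If 0 < |s − 1| < δ then |(11s - 1) − 10| = 11|s − 1| < 11·(ε/11) = ε.

δ = ε/11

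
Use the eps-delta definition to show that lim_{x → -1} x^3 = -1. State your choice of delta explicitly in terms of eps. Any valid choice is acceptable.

Fix eps > 0. We seek delta > 0 with 0 < |x + 1| < delta ⇒ |x^3 + 1| < eps.
Factor: x^3 + 1 = (x + 1)(x^2 - x + 1), so |x^3 + 1| = |x + 1|·|x^2 - x + 1|.
Impose delta ≤ 1 so that |x| < 2; then |x^2 - x + 1| ≤ 7.
Hence |x^3 + 1| ≤ 7|x + 1|, which is < eps once |x + 1| < eps/7.
Take delta = min(1, eps/7). If 0 < |x + 1| < delta then both bounds hold and |x^3 + 1| ≤ 7|x + 1| < 7·(eps/7) = eps.

delta = min(1, eps/7)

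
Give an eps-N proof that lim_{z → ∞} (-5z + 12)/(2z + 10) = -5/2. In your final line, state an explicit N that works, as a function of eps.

Suppose eps > 0. We seek N > 0 such that z > N implies |(-5z + 12)/(2z + 10) + 5/2| < eps.
(-5z + 12)/(2z + 10) + 5/2 = (2(-5z + 12) − (-5)(2z + 10)) / (2(2z + 10)) = 74/(2(2z + 10)).
For z > 0 we have 2z + 10 > 2z, so |(-5z + 12)/(2z + 10) + 5/2| = 74/(2(2z + 10)) < 74/(2·2z) = (37/2)/z.
Thus |(-5z + 12)/(2z + 10) + 5/2| < eps whenever z > (37/2)/eps.
Take N = (37/2)/eps. If z > N then |(-5z + 12)/(2z + 10) + 5/2| < (37/2)/z < eps.

N = (37/2)/eps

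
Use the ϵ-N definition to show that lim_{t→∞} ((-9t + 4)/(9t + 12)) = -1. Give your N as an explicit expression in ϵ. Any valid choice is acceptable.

N = (16/9)/ϵ

Suppose ϵ > 0. We seek N > 0 such that t > N implies |(-9t + 4)/(9t + 12) + 1| < ϵ.
(-9t + 4)/(9t + 12) + 1 = (9(-9t + 4) − (-9)(9t + 12)) / (9(9t + 12)) = 144/(9(9t + 12)).
For t > 0 we have 9t + 12 > 9t, so |(-9t + 4)/(9t + 12) + 1| = 144/(9(9t + 12)) < 144/(9·9t) = (16/9)/t.
Thus |(-9t + 4)/(9t + 12) + 1| < ϵ whenever t > (16/9)/ϵ.
Take N = (16/9)/ϵ. If t > N then |(-9t + 4)/(9t + 12) + 1| < (16/9)/t < ϵ.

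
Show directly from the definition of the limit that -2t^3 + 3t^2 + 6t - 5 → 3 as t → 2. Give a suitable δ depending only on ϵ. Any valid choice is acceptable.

δ = min(1, ϵ/25)

Suppose ϵ > 0. We want δ > 0 such that 0 < |t − 2| < δ implies |(-2t^3 + 3t^2 + 6t - 5) − 3| < ϵ.
(-2t^3 + 3t^2 + 6t - 5) − 3 = -2t^3 + 3t^2 + 6t - 8 = (t − 2)(-2t^2 - t + 4).
So |(-2t^3 + 3t^2 + 6t - 5) − 3| = |t − 2|·|-2t^2 - t + 4|.
Require δ ≤ 1. Then |t − 2| < 1 gives |t| < 3, and by the triangle inequality |-2t^2 - t + 4| ≤ 2·3^2 + 3 + 4 = 25.
Hence |(-2t^3 + 3t^2 + 6t - 5) − 3| ≤ 25|t − 2| < ϵ provided |t − 2| < ϵ/25.
Choosing δ = min(1, ϵ/25) ensures both conditions, hence |(-2t^3 + 3t^2 + 6t - 5) − 3| < ϵ.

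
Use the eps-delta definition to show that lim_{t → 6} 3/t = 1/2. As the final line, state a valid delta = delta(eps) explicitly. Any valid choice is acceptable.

delta = min(3, 6eps)

Let eps > 0 be given. We seek delta > 0 such that 0 < |t − 6| < delta implies |3/t − (1/2)| < eps.
|3/t − (1/2)| = 3·|6 − t|/(6·|t|) = 3|t − 6|/(6|t|).
Require delta ≤ 3 so that |t| > 6 − 3 = 3, hence 6|t| > 18.
Then |3/t − (1/2)| < 3|t − 6|/18, which is < eps when |t − 6| < 6eps.
Take delta = min(3, 6eps). Then 0 < |t − 6| < delta gives both |t − 6| < 3 and |t − 6| < 6eps, so |3/t − (1/2)| < eps.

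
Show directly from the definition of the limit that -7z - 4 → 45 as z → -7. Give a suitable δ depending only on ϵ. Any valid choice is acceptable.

δ = ϵ/7

Suppose ϵ > 0. We need δ > 0 so that 0 < |z + 7| < δ implies |(-7z - 4) − 45| < ϵ.
|(-7z - 4) − 45| = |-7z - 49| = 7|z + 7|.
Thus it suffices that |z + 7| < ϵ/7.
Choosing δ = ϵ/7 gives |(-7z - 4) − 45| = 7|z + 7| < ϵ whenever |z + 7| < δ.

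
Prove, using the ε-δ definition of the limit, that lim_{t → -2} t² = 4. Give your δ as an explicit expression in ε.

Let ε > 0. We seek δ > 0 with 0 < |t + 2| < δ ⇒ |t² − 4| < ε.
Factor: t² − 4 = (t + 2)(t - 2), so |t² − 4| = |t + 2|·|t - 2|.
Restrict δ ≤ 2. Then |t + 2| < 2 gives |t| < 4, so by the triangle inequality |t - 2| ≤ 4 + 2 = 6.
Hence |t² − 4| ≤ 6|t + 2|, which is < ε once |t + 2| < ε/6.
Take δ = min(2, ε/6). If 0 < |t + 2| < δ then both bounds hold and |t² − 4| ≤ 6|t + 2| < 6·(ε/6) = ε.

δ = min(2, ε/6)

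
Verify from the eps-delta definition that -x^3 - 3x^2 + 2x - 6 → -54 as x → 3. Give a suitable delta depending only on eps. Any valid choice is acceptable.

delta = min(1, eps/56)

Fix eps > 0. We want delta > 0 such that 0 < |x − 3| < delta implies |(-x^3 - 3x^2 + 2x - 6) + 54| < eps.
(-x^3 - 3x^2 + 2x - 6) + 54 = -x^3 - 3x^2 + 2x + 48 = (x − 3)(-x^2 - 6x - 16).
So |(-x^3 - 3x^2 + 2x - 6) + 54| = |x − 3|·|-x^2 - 6x - 16|.
Assume first that |x − 3| < 1, so |x| < 4. Then |-x^2 - 6x - 16| ≤ 4^2 + 6·4 + 16 = 56.
Hence |(-x^3 - 3x^2 + 2x - 6) + 54| ≤ 56|x − 3| < eps provided |x − 3| < eps/56.
Choosing delta = min(1, eps/56) ensures both conditions, hence |(-x^3 - 3x^2 + 2x - 6) + 54| < eps.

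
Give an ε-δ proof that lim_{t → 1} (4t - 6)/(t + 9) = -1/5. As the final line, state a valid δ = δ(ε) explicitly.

δ = min(5, (25/21)ε)

Let ε > 0. We want δ > 0 with 0 < |t − 1| < δ ⇒ |(4t - 6)/(t + 9) + 1/5| < ε.
Combining over a common denominator, (4t - 6)/(t + 9) + 1/5 = [(4t - 6)·10 − (-2)·(t + 9)] / [10·(t + 9)] = 42(t − 1) / (10(t + 9)).
So |(4t - 6)/(t + 9) + 1/5| = 42|t − 1| / (10·|t + 9|).
Require δ ≤ 5, so |t + 9| ≥ |10| − |t − 1| > 10 − 5 = 5.
Hence |(4t - 6)/(t + 9) + 1/5| < 42|t − 1|/(10·5) = (21/25)|t − 1|, which is < ε once |t − 1| < (25/21)ε.
Take δ = min(5, (25/21)ε). Then 0 < |t − 1| < δ forces both bounds, so |(4t - 6)/(t + 9) + 1/5| < ε.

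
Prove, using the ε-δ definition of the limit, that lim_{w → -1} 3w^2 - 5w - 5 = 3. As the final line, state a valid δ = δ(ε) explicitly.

Fix ε > 0. We want δ > 0 such that 0 < |w + 1| < δ implies |(3w^2 - 5w - 5) − 3| < ε.
(3w^2 - 5w - 5) − 3 = 3w^2 - 5w - 8 = (w + 1)(3w - 8).
So |(3w^2 - 5w - 5) − 3| = |w + 1|·|3w - 8|.
Assume first that |w + 1| < 2, so |w| < 3. Then |3w - 8| ≤ 3·3 + 8 = 17.
Hence |(3w^2 - 5w - 5) − 3| ≤ 17|w + 1| < ε provided |w + 1| < ε/17.
Take δ = min(2, ε/17). Then 0 < |w + 1| < δ gives both |w + 1| < 2 and |w + 1| < ε/17, so |(3w^2 - 5w - 5) − 3| < ε.

δ = min(2, ε/17)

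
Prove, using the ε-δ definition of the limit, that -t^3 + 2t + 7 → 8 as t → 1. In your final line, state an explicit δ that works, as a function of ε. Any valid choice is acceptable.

Let ε > 0. We want δ > 0 such that 0 < |t − 1| < δ implies |(-t^3 + 2t + 7) − 8| < ε.
(-t^3 + 2t + 7) − 8 = -t^3 + 2t - 1 = (t − 1)(-t^2 - t + 1).
So |(-t^3 + 2t + 7) − 8| = |t − 1|·|-t^2 - t + 1|.
Assume first that |t − 1| < 1, so |t| < 2. Then |-t^2 - t + 1| ≤ 2^2 + 2 + 1 = 7.
Hence |(-t^3 + 2t + 7) − 8| ≤ 7|t − 1| < ε provided |t − 1| < ε/7.
Take δ = min(1, ε/7). Then 0 < |t − 1| < δ gives both |t − 1| < 1 and |t − 1| < ε/7, so |(-t^3 + 2t + 7) − 8| < ε.

δ = min(1, ε/7)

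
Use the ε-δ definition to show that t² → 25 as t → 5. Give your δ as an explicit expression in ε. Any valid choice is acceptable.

δ = min(1, ε/11)

Let ε > 0 be given. We seek δ > 0 with 0 < |t − 5| < δ ⇒ |t² − 25| < ε.
Factor: t² − 25 = (t − 5)(t + 5), so |t² − 25| = |t − 5|·|t + 5|.
Restrict δ ≤ 1. Then |t − 5| < 1 gives |t| < 6, so by the triangle inequality |t + 5| ≤ 6 + 5 = 11.
Hence |t² − 25| ≤ 11|t − 5|, which is < ε once |t − 5| < ε/11.
Take δ = min(1, ε/11). If 0 < |t − 5| < δ then both bounds hold and |t² − 25| ≤ 11|t − 5| < 11·(ε/11) = ε.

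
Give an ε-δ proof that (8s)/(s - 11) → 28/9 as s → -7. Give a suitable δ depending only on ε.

Let ε > 0 be given. We want δ > 0 with 0 < |s + 7| < δ ⇒ |(8s)/(s - 11) − (28/9)| < ε.
Combining over a common denominator, (8s)/(s - 11) − (28/9) = [(8s)·(-18) − (-56)·(s - 11)] / [(-18)·(s - 11)] = -88(s + 7) / ((-18)(s - 11)).
So |(8s)/(s - 11) − (28/9)| = 88|s + 7| / (18·|s − 11|).
Restrict δ ≤ 9. Then |s + 7| < 9 gives |s − 11| = |(s + 7) + (-18)| ≥ 18 − 9 = 9.
Hence |(8s)/(s - 11) − (28/9)| < 88|s + 7|/(18·9) = (44/81)|s + 7|, which is < ε once |s + 7| < (81/44)ε.
Take δ = min(9, (81/44)ε). Then 0 < |s + 7| < δ forces both bounds, so |(8s)/(s - 11) − (28/9)| < ε.

δ = min(9, (81/44)ε)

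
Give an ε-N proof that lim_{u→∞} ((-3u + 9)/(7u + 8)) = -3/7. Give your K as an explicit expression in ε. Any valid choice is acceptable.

K = (87/49)/ε

Fix ε > 0. We seek K > 0 such that u > K implies |(-3u + 9)/(7u + 8) + 3/7| < ε.
(-3u + 9)/(7u + 8) + 3/7 = (7(-3u + 9) − (-3)(7u + 8)) / (7(7u + 8)) = 87/(7(7u + 8)).
For u > 0 we have 7u + 8 > 7u, so |(-3u + 9)/(7u + 8) + 3/7| = 87/(7(7u + 8)) < 87/(7·7u) = (87/49)/u.
Thus |(-3u + 9)/(7u + 8) + 3/7| < ε whenever u > (87/49)/ε.
Take K = (87/49)/ε. If u > K then |(-3u + 9)/(7u + 8) + 3/7| < (87/49)/u < ε.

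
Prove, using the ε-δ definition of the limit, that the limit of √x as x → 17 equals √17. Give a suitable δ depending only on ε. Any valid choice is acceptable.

Let ε > 0 be given. We want δ > 0 such that 0 < |x − 17| < δ implies |√x − √17| < ε.
Multiplying by the conjugate, |√x − √17| = |x − 17|/(√x + √17).
Restrict δ ≤ 17 so that |x − 17| < 17 forces x > 0, and then √x + √17 > √17.
Hence |√x − √17| < |x − 17|/√17, which is < ε once |x − 17| < √17·ε.
Take δ = min(17, √17·ε). If 0 < |x − 17| < δ then x > 0 and |√x − √17| < |x − 17|/√17 < ε.

δ = min(17, √17·ε)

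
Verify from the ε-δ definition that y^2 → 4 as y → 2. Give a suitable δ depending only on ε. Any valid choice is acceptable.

Fix ε > 0. We seek δ > 0 with 0 < |y − 2| < δ ⇒ |y^2 − 4| < ε.
Factor: y^2 − 4 = (y − 2)(y + 2), so |y^2 − 4| = |y − 2|·|y + 2|.
Impose δ ≤ 1 so that |y| < 3; then |y + 2| ≤ 5.
Hence |y^2 − 4| ≤ 5|y − 2|, which is < ε once |y − 2| < ε/5.
Take δ = min(1, ε/5). If 0 < |y − 2| < δ then both bounds hold and |y^2 − 4| ≤ 5|y − 2| < 5·(ε/5) = ε.

δ = min(1, ε/5)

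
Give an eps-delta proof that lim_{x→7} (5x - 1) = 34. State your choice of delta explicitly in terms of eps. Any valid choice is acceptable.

Suppose eps > 0. We need delta > 0 so that 0 < |x − 7| < delta implies |(5x - 1) − 34| < eps.
|(5x - 1) − 34| = |5x - 35| = 5|x − 7|.
Thus it suffices that |x − 7| < eps/5.
Take delta = eps/5. If 0 < |x − 7| < delta then |(5x - 1) − 34| = 5|x − 7| < 5·(eps/5) = eps.

delta = eps/5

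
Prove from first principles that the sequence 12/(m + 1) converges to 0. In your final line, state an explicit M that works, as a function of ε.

M = 12/ε

Suppose ε > 0. For m ≥ 1, |12/(m + 1) − 0| = 12/(m + 1) ≤ 12/m.
We need 12/m < ε, i.e. m > 12/ε.
Take M = 12/ε. If m > M then |12/(m + 1)| ≤ 12/m < ε.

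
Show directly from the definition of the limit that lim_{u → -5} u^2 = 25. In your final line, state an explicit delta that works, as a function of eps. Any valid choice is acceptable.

Let eps > 0 be given. We seek delta > 0 with 0 < |u + 5| < delta ⇒ |u^2 − 25| < eps.
Factor: u^2 − 25 = (u + 5)(u - 5), so |u^2 − 25| = |u + 5|·|u - 5|.
Restrict delta ≤ 1. Then |u + 5| < 1 gives |u| < 6, so by the triangle inequality |u - 5| ≤ 6 + 5 = 11.
Hence |u^2 − 25| ≤ 11|u + 5|, which is < eps once |u + 5| < eps/11.
Take delta = min(1, eps/11). If 0 < |u + 5| < delta then both bounds hold and |u^2 − 25| ≤ 11|u + 5| < 11·(eps/11) = eps.

delta = min(1, eps/11)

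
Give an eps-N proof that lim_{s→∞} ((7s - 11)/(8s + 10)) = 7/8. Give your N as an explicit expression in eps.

Let eps > 0. We seek N > 0 such that s > N implies |(7s - 11)/(8s + 10) − (7/8)| < eps.
(7s - 11)/(8s + 10) − (7/8) = (8(7s - 11) − 7(8s + 10)) / (8(8s + 10)) = -158/(8(8s + 10)).
For s > 0 we have 8s + 10 > 8s, so |(7s - 11)/(8s + 10) − (7/8)| = 158/(8(8s + 10)) < 158/(8·8s) = (79/32)/s.
Thus |(7s - 11)/(8s + 10) − (7/8)| < eps whenever s > (79/32)/eps.
Take N = (79/32)/eps. If s > N then |(7s - 11)/(8s + 10) − (7/8)| < (79/32)/s < eps.

N = (79/32)/eps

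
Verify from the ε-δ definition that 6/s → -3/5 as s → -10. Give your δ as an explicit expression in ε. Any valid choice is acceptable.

δ = min(5, (25/3)ε)

Fix ε > 0. We seek δ > 0 such that 0 < |s + 10| < δ implies |6/s + 3/5| < ε.
|6/s + 3/5| = 6·|-10 − s|/(10·|s|) = 6|s + 10|/(10|s|).
Restrict δ ≤ 5. Then |s + 10| < 5 gives |s| > 5, so 10|s| > 50.
Then |6/s + 3/5| < 6|s + 10|/50, which is < ε when |s + 10| < (25/3)ε.
Take δ = min(5, (25/3)ε). Then 0 < |s + 10| < δ gives both |s + 10| < 5 and |s + 10| < (25/3)ε, so |6/s + 3/5| < ε.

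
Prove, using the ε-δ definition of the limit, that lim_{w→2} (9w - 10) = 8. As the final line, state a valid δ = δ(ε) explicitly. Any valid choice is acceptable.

δ = ε/9

Fix ε > 0. We need δ > 0 so that 0 < |w − 2| < δ implies |(9w - 10) − 8| < ε.
|(9w - 10) − 8| = |9w - 18| = 9|w − 2|.
So 9|w − 2| < ε exactly when |w − 2| < ε/9.
Take δ = ε/9. If 0 < |w − 2| < δ then |(9w - 10) − 8| = 9|w − 2| < 9·(ε/9) = ε.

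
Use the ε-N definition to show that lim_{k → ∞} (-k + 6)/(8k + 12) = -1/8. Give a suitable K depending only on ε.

Fix ε > 0. For k ≥ 1, |(-k + 6)/(8k + 12) + 1/8| = |60|/(8(8k + 12)) = 60/(8(8k + 12)).
Since 8k + 12 ≥ 8k for k ≥ 1, this is ≤ 60/(8·8k) = (15/16)/k.
So |(-k + 6)/(8k + 12) + 1/8| < ε whenever k > (15/16)/ε.
Take K = (15/16)/ε. If k > K then |(-k + 6)/(8k + 12) + 1/8| ≤ (15/16)/k < ε.

K = (15/16)/ε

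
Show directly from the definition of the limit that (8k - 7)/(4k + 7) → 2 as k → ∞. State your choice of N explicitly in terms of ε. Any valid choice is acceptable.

Suppose ε > 0. For k ≥ 1, |(8k - 7)/(4k + 7) − 2| = |-84|/(4(4k + 7)) = 84/(4(4k + 7)).
Since 4k + 7 ≥ 4k for k ≥ 1, this is ≤ 84/(4·4k) = (21/4)/k.
So |(8k - 7)/(4k + 7) − 2| < ε whenever k > (21/4)/ε.
Take N = (21/4)/ε. If k > N then |(8k - 7)/(4k + 7) − 2| ≤ (21/4)/k < ε.

N = (21/4)/ε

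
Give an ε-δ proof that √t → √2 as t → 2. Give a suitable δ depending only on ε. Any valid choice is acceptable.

δ = min(2, √2·ε)

Suppose ε > 0. We want δ > 0 such that 0 < |t − 2| < δ implies |√t − √2| < ε.
Rationalise: √t − √2 = (t − 2)/(√t + √2), so |√t − √2| = |t − 2|/(√t + √2).
Restrict δ ≤ 2 so that |t − 2| < 2 forces t > 0, and then √t + √2 > √2.
Hence |√t − √2| < |t − 2|/√2, which is < ε once |t − 2| < √2·ε.
Take δ = min(2, √2·ε). If 0 < |t − 2| < δ then t > 0 and |√t − √2| < |t − 2|/√2 < ε.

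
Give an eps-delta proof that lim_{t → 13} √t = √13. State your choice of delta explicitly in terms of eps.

Fix eps > 0. We want delta > 0 such that 0 < |t − 13| < delta implies |√t − √13| < eps.
Rationalise: √t − √13 = (t − 13)/(√t + √13), so |√t − √13| = |t − 13|/(√t + √13).
Restrict delta ≤ 13 so that |t − 13| < 13 forces t > 0, and then √t + √13 > √13.
Hence |√t − √13| < |t − 13|/√13, which is < eps once |t − 13| < √13·eps.
Take delta = min(13, √13·eps). If 0 < |t − 13| < delta then t > 0 and |√t − √13| < |t − 13|/√13 < eps.

delta = min(13, √13·eps)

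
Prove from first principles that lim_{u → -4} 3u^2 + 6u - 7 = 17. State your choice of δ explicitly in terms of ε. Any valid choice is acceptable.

δ = min(1, ε/21)

Suppose ε > 0. We want δ > 0 such that 0 < |u + 4| < δ implies |(3u^2 + 6u - 7) − 17| < ε.
(3u^2 + 6u - 7) − 17 = 3u^2 + 6u - 24 = (u + 4)(3u - 6).
So |(3u^2 + 6u - 7) − 17| = |u + 4|·|3u - 6|.
Require δ ≤ 1. Then |u + 4| < 1 gives |u| < 5, and by the triangle inequality |3u - 6| ≤ 3·5 + 6 = 21.
Hence |(3u^2 + 6u - 7) − 17| ≤ 21|u + 4| < ε provided |u + 4| < ε/21.
Choosing δ = min(1, ε/21) ensures both conditions, hence |(3u^2 + 6u - 7) − 17| < ε.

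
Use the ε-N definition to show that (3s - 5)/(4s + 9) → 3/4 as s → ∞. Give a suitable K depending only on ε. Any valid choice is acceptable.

K = (47/16)/ε

Fix ε > 0. We seek K > 0 such that s > K implies |(3s - 5)/(4s + 9) − (3/4)| < ε.
(3s - 5)/(4s + 9) − (3/4) = (4(3s - 5) − 3(4s + 9)) / (4(4s + 9)) = -47/(4(4s + 9)).
For s > 0 we have 4s + 9 > 4s, so |(3s - 5)/(4s + 9) − (3/4)| = 47/(4(4s + 9)) < 47/(4·4s) = (47/16)/s.
Thus |(3s - 5)/(4s + 9) − (3/4)| < ε whenever s > (47/16)/ε.
Take K = (47/16)/ε. If s > K then |(3s - 5)/(4s + 9) − (3/4)| < (47/16)/s < ε.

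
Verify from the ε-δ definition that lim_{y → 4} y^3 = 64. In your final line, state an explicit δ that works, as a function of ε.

Let ε > 0. We seek δ > 0 with 0 < |y − 4| < δ ⇒ |y^3 − 64| < ε.
Factor: y^3 − 64 = (y − 4)(y^2 + 4y + 16), so |y^3 − 64| = |y − 4|·|y^2 + 4y + 16|.
Restrict δ ≤ 1. Then |y − 4| < 1 gives |y| < 5, so by the triangle inequality |y^2 + 4y + 16| ≤ 5^2 + 4·5 + 16 = 61.
Hence |y^3 − 64| ≤ 61|y − 4|, which is < ε once |y − 4| < ε/61.
Take δ = min(1, ε/61). If 0 < |y − 4| < δ then both bounds hold and |y^3 − 64| ≤ 61|y − 4| < 61·(ε/61) = ε.

δ = min(1, ε/61)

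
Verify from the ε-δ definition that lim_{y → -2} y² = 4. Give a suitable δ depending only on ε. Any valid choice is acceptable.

Let ε > 0. We seek δ > 0 with 0 < |y + 2| < δ ⇒ |y² − 4| < ε.
Factor: y² − 4 = (y + 2)(y - 2), so |y² − 4| = |y + 2|·|y - 2|.
Impose δ ≤ 2 so that |y| < 4; then |y - 2| ≤ 6.
Hence |y² − 4| ≤ 6|y + 2|, which is < ε once |y + 2| < ε/6.
Take δ = min(2, ε/6). If 0 < |y + 2| < δ then both bounds hold and |y² − 4| ≤ 6|y + 2| < 6·(ε/6) = ε.

δ = min(2, ε/6)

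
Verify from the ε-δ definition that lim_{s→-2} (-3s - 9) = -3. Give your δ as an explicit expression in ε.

δ = ε/3

Fix ε > 0. We need δ > 0 so that 0 < |s + 2| < δ implies |(-3s - 9) + 3| < ε.
Since (-3s - 9) + 3 = -3(s + 2), we have |(-3s - 9) + 3| = 3|s + 2|.
So 3|s + 2| < ε exactly when |s + 2| < ε/3.
Choosing δ = ε/3 gives |(-3s - 9) + 3| = 3|s + 2| < ε whenever |s + 2| < δ.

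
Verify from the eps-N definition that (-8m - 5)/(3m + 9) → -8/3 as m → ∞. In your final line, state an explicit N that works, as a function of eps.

Fix eps > 0. For m ≥ 1, |(-8m - 5)/(3m + 9) + 8/3| = |57|/(3(3m + 9)) = 57/(3(3m + 9)).
Since 3m + 9 ≥ 3m for m ≥ 1, this is ≤ 57/(3·3m) = (19/3)/m.
So |(-8m - 5)/(3m + 9) + 8/3| < eps whenever m > (19/3)/eps.
Take N = (19/3)/eps. If m > N then |(-8m - 5)/(3m + 9) + 8/3| ≤ (19/3)/m < eps.

N = (19/3)/eps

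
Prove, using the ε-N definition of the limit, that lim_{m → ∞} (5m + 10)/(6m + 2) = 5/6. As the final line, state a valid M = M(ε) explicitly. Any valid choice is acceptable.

M = (25/18)/ε

Let ε > 0. For m ≥ 1, |(5m + 10)/(6m + 2) − (5/6)| = |50|/(6(6m + 2)) = 50/(6(6m + 2)).
Since 6m + 2 ≥ 6m for m ≥ 1, this is ≤ 50/(6·6m) = (25/18)/m.
So |(5m + 10)/(6m + 2) − (5/6)| < ε whenever m > (25/18)/ε.
Take M = (25/18)/ε. If m > M then |(5m + 10)/(6m + 2) − (5/6)| ≤ (25/18)/m < ε.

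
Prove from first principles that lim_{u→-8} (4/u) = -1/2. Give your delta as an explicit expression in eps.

Let eps > 0. We seek delta > 0 such that 0 < |u + 8| < delta implies |4/u + 1/2| < eps.
|4/u + 1/2| = 4·|-8 − u|/(8·|u|) = 4|u + 8|/(8|u|).
Restrict delta ≤ 4. Then |u + 8| < 4 gives |u| > 4, so 8|u| > 32.
Then |4/u + 1/2| < 4|u + 8|/32, which is < eps when |u + 8| < 8eps.
Take delta = min(4, 8eps). Then 0 < |u + 8| < delta gives both |u + 8| < 4 and |u + 8| < 8eps, so |4/u + 1/2| < eps.

delta = min(4, 8eps)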